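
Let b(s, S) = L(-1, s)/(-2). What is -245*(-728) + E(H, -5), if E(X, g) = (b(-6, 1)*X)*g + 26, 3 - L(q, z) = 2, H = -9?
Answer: 356727/2 ≈ 1.7836e+5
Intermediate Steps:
L(q, z) = 1 (L(q, z) = 3 - 1*2 = 3 - 2 = 1)
b(s, S) = -1/2 (b(s, S) = 1/(-2) = 1*(-1/2) = -1/2)
E(X, g) = 26 - X*g/2 (E(X, g) = (-X/2)*g + 26 = -X*g/2 + 26 = 26 - X*g/2)
-245*(-728) + E(H, -5) = -245*(-728) + (26 - 1/2*(-9)*(-5)) = 178360 + (26 - 45/2) = 178360 + 7/2 = 356727/2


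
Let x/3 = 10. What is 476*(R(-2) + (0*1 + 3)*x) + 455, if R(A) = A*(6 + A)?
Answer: 39487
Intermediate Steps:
x = 30 (x = 3*10 = 30)
476*(R(-2) + (0*1 + 3)*x) + 455 = 476*(-2*(6 - 2) + (0*1 + 3)*30) + 455 = 476*(-2*4 + (0 + 3)*30) + 455 = 476*(-8 + 3*30) + 455 = 476*(-8 + 90) + 455 = 476*82 + 455 = 39032 + 455 = 39487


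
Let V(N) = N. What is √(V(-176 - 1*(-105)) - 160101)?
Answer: 2*I*√40043 ≈ 400.21*I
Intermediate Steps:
√(V(-176 - 1*(-105)) - 160101) = √((-176 - 1*(-105)) - 160101) = √((-176 + 105) - 160101) = √(-71 - 160101) = √(-160172) = 2*I*√40043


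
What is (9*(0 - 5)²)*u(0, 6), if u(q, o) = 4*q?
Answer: 0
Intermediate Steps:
(9*(0 - 5)²)*u(0, 6) = (9*(0 - 5)²)*(4*0) = (9*(-5)²)*0 = (9*25)*0 = 225*0 = 0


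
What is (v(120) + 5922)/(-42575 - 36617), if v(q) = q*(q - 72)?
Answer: -5841/39596 ≈ -0.14751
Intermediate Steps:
v(q) = q*(-72 + q)
(v(120) + 5922)/(-42575 - 36617) = (120*(-72 + 120) + 5922)/(-42575 - 36617) = (120*48 + 5922)/(-79192) = (5760 + 5922)*(-1/79192) = 11682*(-1/79192) = -5841/39596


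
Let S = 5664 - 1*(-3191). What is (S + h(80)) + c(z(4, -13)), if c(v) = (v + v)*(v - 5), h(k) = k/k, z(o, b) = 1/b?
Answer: 1496796/169 ≈ 8856.8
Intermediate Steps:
S = 8855 (S = 5664 + 3191 = 8855)
h(k) = 1
c(v) = 2*v*(-5 + v) (c(v) = (2*v)*(-5 + v) = 2*v*(-5 + v))
(S + h(80)) + c(z(4, -13)) = (8855 + 1) + 2*(-5 + 1/(-13))/(-13) = 8856 + 2*(-1/13)*(-5 - 1/13) = 8856 + 2*(-1/13)*(-66/13) = 8856 + 132/169 = 1496796/169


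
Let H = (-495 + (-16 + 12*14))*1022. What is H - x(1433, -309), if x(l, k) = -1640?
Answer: -348906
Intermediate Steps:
H = -350546 (H = (-495 + (-16 + 168))*1022 = (-495 + 152)*1022 = -343*1022 = -350546)
H - x(1433, -309) = -350546 - 1*(-1640) = -350546 + 1640 = -348906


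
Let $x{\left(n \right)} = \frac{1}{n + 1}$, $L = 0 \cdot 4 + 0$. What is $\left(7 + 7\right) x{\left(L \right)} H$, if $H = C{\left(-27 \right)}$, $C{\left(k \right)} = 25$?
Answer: $350$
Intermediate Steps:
$L = 0$ ($L = 0 + 0 = 0$)
$x{\left(n \right)} = \frac{1}{1 + n}$
$H = 25$
$\left(7 + 7\right) x{\left(L \right)} H = \frac{7 + 7}{1 + 0} \cdot 25 = \frac{14}{1} \cdot 25 = 14 \cdot 1 \cdot 25 = 14 \cdot 25 = 350$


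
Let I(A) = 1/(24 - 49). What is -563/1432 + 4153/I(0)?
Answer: -148677963/1432 ≈ -1.0383e+5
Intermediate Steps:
I(A) = -1/25 (I(A) = 1/(-25) = -1/25)
-563/1432 + 4153/I(0) = -563/1432 + 4153/(-1/25) = -563*1/1432 + 4153*(-25) = -563/1432 - 103825 = -148677963/1432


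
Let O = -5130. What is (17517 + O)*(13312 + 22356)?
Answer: 441819516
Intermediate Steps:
(17517 + O)*(13312 + 22356) = (17517 - 5130)*(13312 + 22356) = 12387*35668 = 441819516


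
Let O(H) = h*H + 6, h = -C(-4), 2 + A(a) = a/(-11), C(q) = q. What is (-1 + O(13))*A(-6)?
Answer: -912/11 ≈ -82.909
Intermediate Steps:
A(a) = -2 - a/11 (A(a) = -2 + a/(-11) = -2 + a*(-1/11) = -2 - a/11)
h = 4 (h = -1*(-4) = 4)
O(H) = 6 + 4*H (O(H) = 4*H + 6 = 6 + 4*H)
(-1 + O(13))*A(-6) = (-1 + (6 + 4*13))*(-2 - 1/11*(-6)) = (-1 + (6 + 52))*(-2 + 6/11) = (-1 + 58)*(-16/11) = 57*(-16/11) = -912/11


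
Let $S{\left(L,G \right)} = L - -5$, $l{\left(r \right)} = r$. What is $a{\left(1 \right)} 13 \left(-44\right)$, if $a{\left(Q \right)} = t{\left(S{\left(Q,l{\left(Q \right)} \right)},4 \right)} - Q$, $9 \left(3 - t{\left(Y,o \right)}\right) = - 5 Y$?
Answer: $- \frac{9152}{3} \approx -3050.7$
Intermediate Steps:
$S{\left(L,G \right)} = 5 + L$ ($S{\left(L,G \right)} = L + 5 = 5 + L$)
$t{\left(Y,o \right)} = 3 + \frac{5 Y}{9}$ ($t{\left(Y,o \right)} = 3 - \frac{\left(-5\right) Y}{9} = 3 + \frac{5 Y}{9}$)
$a{\left(Q \right)} = \frac{52}{9} - \frac{4 Q}{9}$ ($a{\left(Q \right)} = \left(3 + \frac{5 \left(5 + Q\right)}{9}\right) - Q = \left(3 + \left(\frac{25}{9} + \frac{5 Q}{9}\right)\right) - Q = \left(\frac{52}{9} + \frac{5 Q}{9}\right) - Q = \frac{52}{9} - \frac{4 Q}{9}$)
$a{\left(1 \right)} 13 \left(-44\right) = \left(\frac{52}{9} - \frac{4}{9}\right) 13 \left(-44\right) = \frac{16}{3} \cdot 13 \left(-44\right) = \frac{208}{3} \left(-44\right) = - \frac{9152}{3}$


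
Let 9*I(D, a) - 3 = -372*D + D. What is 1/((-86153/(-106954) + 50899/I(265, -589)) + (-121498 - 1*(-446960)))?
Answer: 5257430824/1711073688445149 ≈ 3.0726e-6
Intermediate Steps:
I(D, a) = ⅓ - 371*D/9 (I(D, a) = ⅓ + (-372*D + D)/9 = ⅓ + (-371*D)/9 = ⅓ - 371*D/9)
1/((-86153/(-106954) + 50899/I(265, -589)) + (-121498 - 1*(-446960))) = 1/((-86153/(-106954) + 50899/(⅓ - 371/9*265)) + (-121498 - 1*(-446960))) = 1/((-86153*(-1/106954) + 50899/(⅓ - 98315/9)) + (-121498 + 446960)) = 1/((86153/106954 + 50899/(-98312/9)) + 325462) = 1/((86153/106954 + 50899*(-9/98312)) + 325462) = 1/((86153/106954 - 458091/98312) + 325462) = 1/(-20262395539/5257430824 + 325462) = 1/(1711073688445149/5257430824) = 5257430824/1711073688445149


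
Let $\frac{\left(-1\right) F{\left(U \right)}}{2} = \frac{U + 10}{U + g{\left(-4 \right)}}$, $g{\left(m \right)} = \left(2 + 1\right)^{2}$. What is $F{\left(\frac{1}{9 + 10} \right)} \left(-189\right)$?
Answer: $\frac{36099}{86} \approx 419.76$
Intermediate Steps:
$g{\left(m \right)} = 9$ ($g{\left(m \right)} = 3^{2} = 9$)
$F{\left(U \right)} = - \frac{2 \left(10 + U\right)}{9 + U}$ ($F{\left(U \right)} = - 2 \frac{U + 10}{U + 9} = - 2 \frac{10 + U}{9 + U} = - \frac{2 \left(10 + U\right)}{9 + U}$)
$F{\left(\frac{1}{9 + 10} \right)} \left(-189\right) = \frac{2 \left(-10 - \frac{1}{9 + 10}\right)}{9 + \frac{1}{9 + 10}} \left(-189\right) = \frac{2 \left(-10 - \frac{1}{19}\right)}{9 + \frac{1}{19}} \left(-189\right) = \frac{2 \left(-10 - \frac{1}{19}\right)}{\frac{172}{19}} \left(-189\right) = 2 \cdot \frac{19}{172} \left(- \frac{191}{19}\right) \left(-189\right) = \left(- \frac{191}{86}\right) \left(-189\right) = \frac{36099}{86}$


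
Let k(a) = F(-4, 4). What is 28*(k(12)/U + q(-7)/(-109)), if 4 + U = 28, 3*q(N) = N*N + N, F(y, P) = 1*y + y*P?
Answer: -8806/327 ≈ -26.930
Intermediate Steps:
F(y, P) = y + P*y
k(a) = -20 (k(a) = -4*(1 + 4) = -4*5 = -20)
q(N) = N/3 + N²/3 (q(N) = (N*N + N)/3 = (N² + N)/3 = (N + N²)/3 = N/3 + N²/3)
U = 24 (U = -4 + 28 = 24)
28*(k(12)/U + q(-7)/(-109)) = 28*(-20/24 + ((⅓)*(-7)*(1 - 7))/(-109)) = 28*(-20*1/24 + ((⅓)*(-7)*(-6))*(-1/109)) = 28*(-⅚ + 14*(-1/109)) = 28*(-⅚ - 14/109) = 28*(-629/654) = -8806/327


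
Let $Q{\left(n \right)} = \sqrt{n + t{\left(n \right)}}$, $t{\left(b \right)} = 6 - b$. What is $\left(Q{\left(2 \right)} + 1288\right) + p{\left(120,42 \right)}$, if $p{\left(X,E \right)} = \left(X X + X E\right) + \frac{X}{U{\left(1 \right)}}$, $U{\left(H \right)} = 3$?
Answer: $20768 + \sqrt{6} \approx 20770.0$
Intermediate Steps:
$p{\left(X,E \right)} = X^{2} + \frac{X}{3} + E X$ ($p{\left(X,E \right)} = \left(X X + X E\right) + \frac{X}{3} = \left(X^{2} + E X\right) + X \frac{1}{3} = \left(X^{2} + E X\right) + \frac{X}{3} = X^{2} + \frac{X}{3} + E X$)
$Q{\left(n \right)} = \sqrt{6}$ ($Q{\left(n \right)} = \sqrt{n - \left(-6 + n\right)} = \sqrt{6}$)
$\left(Q{\left(2 \right)} + 1288\right) + p{\left(120,42 \right)} = \left(\sqrt{6} + 1288\right) + 120 \left(\frac{1}{3} + 42 + 120\right) = \left(1288 + \sqrt{6}\right) + 120 \cdot \frac{487}{3} = \left(1288 + \sqrt{6}\right) + 19480 = 20768 + \sqrt{6}$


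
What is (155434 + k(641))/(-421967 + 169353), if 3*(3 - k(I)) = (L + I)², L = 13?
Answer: -12865/252614 ≈ -0.050928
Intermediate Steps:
k(I) = 3 - (13 + I)²/3
(155434 + k(641))/(-421967 + 169353) = (155434 + (3 - (13 + 641)²/3))/(-421967 + 169353) = (155434 + (3 - ⅓*654²))/(-252614) = (155434 + (3 - ⅓*427716))*(-1/252614) = (155434 + (3 - 142572))*(-1/252614) = (155434 - 142569)*(-1/252614) = 12865*(-1/252614) = -12865/252614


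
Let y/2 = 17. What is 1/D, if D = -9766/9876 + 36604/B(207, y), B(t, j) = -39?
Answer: -64194/60313663 ≈ -0.0010643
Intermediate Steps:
y = 34 (y = 2*17 = 34)
D = -60313663/64194 (D = -9766/9876 + 36604/(-39) = -9766*1/9876 + 36604*(-1/39) = -4883/4938 - 36604/39 = -60313663/64194 ≈ -939.55)
1/D = 1/(-60313663/64194) = -64194/60313663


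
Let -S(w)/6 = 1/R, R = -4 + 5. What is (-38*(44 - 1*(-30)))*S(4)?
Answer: 16872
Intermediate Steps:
R = 1
S(w) = -6 (S(w) = -6/1 = -6*1 = -6)
(-38*(44 - 1*(-30)))*S(4) = -38*(44 - 1*(-30))*(-6) = -38*(44 + 30)*(-6) = -38*74*(-6) = -2812*(-6) = 16872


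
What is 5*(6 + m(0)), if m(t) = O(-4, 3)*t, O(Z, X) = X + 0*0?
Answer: 30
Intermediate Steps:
O(Z, X) = X (O(Z, X) = X + 0 = X)
m(t) = 3*t
5*(6 + m(0)) = 5*(6 + 3*0) = 5*(6 + 0) = 5*6 = 30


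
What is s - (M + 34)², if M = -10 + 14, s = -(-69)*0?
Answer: -1444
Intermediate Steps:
s = 0 (s = -3*0 = 0)
M = 4
s - (M + 34)² = 0 - (4 + 34)² = 0 - 1*38² = 0 - 1*1444 = 0 - 1444 = -1444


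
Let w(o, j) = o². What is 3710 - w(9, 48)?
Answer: 3629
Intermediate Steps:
3710 - w(9, 48) = 3710 - 1*9² = 3710 - 1*81 = 3710 - 81 = 3629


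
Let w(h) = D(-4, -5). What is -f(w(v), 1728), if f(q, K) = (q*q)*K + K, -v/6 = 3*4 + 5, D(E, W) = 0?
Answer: -1728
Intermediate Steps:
v = -102 (v = -6*(3*4 + 5) = -6*(12 + 5) = -6*17 = -102)
w(h) = 0
f(q, K) = K + K*q² (f(q, K) = q²*K + K = K*q² + K = K + K*q²)
-f(w(v), 1728) = -1728*(1 + 0²) = -1728*(1 + 0) = -1728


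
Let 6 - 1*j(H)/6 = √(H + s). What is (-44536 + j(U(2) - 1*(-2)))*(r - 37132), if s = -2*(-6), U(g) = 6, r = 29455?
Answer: 341626500 + 92124*√5 ≈ 3.4183e+8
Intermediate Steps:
s = 12
j(H) = 36 - 6*√(12 + H) (j(H) = 36 - 6*√(H + 12) = 36 - 6*√(12 + H))
(-44536 + j(U(2) - 1*(-2)))*(r - 37132) = (-44536 + (36 - 6*√(12 + (6 - 1*(-2)))))*(29455 - 37132) = (-44536 + (36 - 6*√(12 + (6 + 2))))*(-7677) = (-44536 + (36 - 6*√(12 + 8)))*(-7677) = (-44536 + (36 - 12*√5))*(-7677) = (-44500 - 12*√5)*(-7677) = 341626500 + 92124*√5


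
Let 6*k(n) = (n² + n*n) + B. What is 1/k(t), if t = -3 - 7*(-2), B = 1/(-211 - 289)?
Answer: 1000/40333 ≈ 0.024794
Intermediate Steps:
B = -1/500 (B = 1/(-500) = -1/500 ≈ -0.0020000)
t = 11 (t = -3 + 14 = 11)
k(n) = -1/3000 + n²/3 (k(n) = ((n² + n*n) - 1/500)/6 = ((n² + n²) - 1/500)/6 = (2*n² - 1/500)/6 = (-1/500 + 2*n²)/6 = -1/3000 + n²/3)
1/k(t) = 1/(-1/3000 + (⅓)*11²) = 1/(-1/3000 + (⅓)*121) = 1/(-1/3000 + 121/3) = 1/(40333/1000) = 1000/40333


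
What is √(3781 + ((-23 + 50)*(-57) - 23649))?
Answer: I*√21407 ≈ 146.31*I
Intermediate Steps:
√(3781 + ((-23 + 50)*(-57) - 23649)) = √(3781 + (27*(-57) - 23649)) = √(3781 + (-1539 - 23649)) = √(3781 - 25188) = √(-21407) = I*√21407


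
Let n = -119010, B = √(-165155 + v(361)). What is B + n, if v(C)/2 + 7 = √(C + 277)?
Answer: -119010 + I*√(165169 - 2*√638) ≈ -1.1901e+5 + 406.35*I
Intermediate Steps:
v(C) = -14 + 2*√(277 + C) (v(C) = -14 + 2*√(C + 277) = -14 + 2*√(277 + C))
B = √(-165169 + 2*√638) (B = √(-165155 + (-14 + 2*√(277 + 361))) = √(-165155 + (-14 + 2*√638)) = √(-165169 + 2*√638) ≈ 406.35*I)
B + n = √(-165169 + 2*√638) - 119010 = -119010 + √(-165169 + 2*√638)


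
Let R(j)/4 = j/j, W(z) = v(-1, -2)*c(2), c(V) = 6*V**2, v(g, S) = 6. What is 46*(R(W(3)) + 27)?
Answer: 1426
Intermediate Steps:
W(z) = 144 (W(z) = 6*(6*2**2) = 6*(6*4) = 6*24 = 144)
R(j) = 4 (R(j) = 4*(j/j) = 4*1 = 4)
46*(R(W(3)) + 27) = 46*(4 + 27) = 46*31 = 1426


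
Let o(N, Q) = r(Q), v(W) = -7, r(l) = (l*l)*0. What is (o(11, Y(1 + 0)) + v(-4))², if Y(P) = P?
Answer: 49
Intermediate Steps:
r(l) = 0 (r(l) = l²*0 = 0)
o(N, Q) = 0
(o(11, Y(1 + 0)) + v(-4))² = (0 - 7)² = (-7)² = 49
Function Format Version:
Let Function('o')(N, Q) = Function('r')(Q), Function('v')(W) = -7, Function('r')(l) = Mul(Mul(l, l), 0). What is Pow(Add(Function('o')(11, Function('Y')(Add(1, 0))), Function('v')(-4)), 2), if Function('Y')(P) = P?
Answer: 49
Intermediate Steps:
Function('r')(l) = 0 (Function('r')(l) = Mul(Pow(l, 2), 0) = 0)
Function('o')(N, Q) = 0
Pow(Add(Function('o')(11, Function('Y')(Add(1, 0))), Function('v')(-4)), 2) = Pow(Add(0, -7), 2) = Pow(-7, 2) = 49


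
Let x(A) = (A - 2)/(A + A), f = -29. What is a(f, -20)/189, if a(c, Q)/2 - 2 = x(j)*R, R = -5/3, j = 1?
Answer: 17/567 ≈ 0.029982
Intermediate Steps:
x(A) = (-2 + A)/(2*A) (x(A) = (-2 + A)/((2*A)) = (-2 + A)*(1/(2*A)) = (-2 + A)/(2*A))
R = -5/3 (R = -5*1/3 = -5/3 ≈ -1.6667)
a(c, Q) = 17/3 (a(c, Q) = 4 + 2*(((1/2)*(-2 + 1)/1)*(-5/3)) = 4 + 2*(((1/2)*1*(-1))*(-5/3)) = 4 + 2*(-1/2*(-5/3)) = 4 + 2*(5/6) = 4 + 5/3 = 17/3)
a(f, -20)/189 = (17/3)/189 = (17/3)*(1/189) = 17/567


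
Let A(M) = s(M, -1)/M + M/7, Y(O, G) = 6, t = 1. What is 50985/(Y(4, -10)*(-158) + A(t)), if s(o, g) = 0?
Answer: -71379/1327 ≈ -53.790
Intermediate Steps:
A(M) = M/7 (A(M) = 0/M + M/7 = 0 + M*(1/7) = 0 + M/7 = M/7)
50985/(Y(4, -10)*(-158) + A(t)) = 50985/(6*(-158) + (1/7)*1) = 50985/(-948 + 1/7) = 50985/(-6635/7) = 50985*(-7/6635) = -71379/1327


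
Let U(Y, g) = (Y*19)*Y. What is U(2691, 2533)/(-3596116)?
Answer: -137588139/3596116 ≈ -38.260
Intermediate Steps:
U(Y, g) = 19*Y² (U(Y, g) = (19*Y)*Y = 19*Y²)
U(2691, 2533)/(-3596116) = (19*2691²)/(-3596116) = (19*7241481)*(-1/3596116) = 137588139*(-1/3596116) = -137588139/3596116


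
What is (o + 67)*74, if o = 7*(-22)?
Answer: -6438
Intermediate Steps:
o = -154
(o + 67)*74 = (-154 + 67)*74 = -87*74 = -6438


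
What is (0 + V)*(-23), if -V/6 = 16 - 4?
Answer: 1656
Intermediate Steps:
V = -72 (V = -6*(16 - 4) = -6*12 = -72)
(0 + V)*(-23) = (0 - 72)*(-23) = -72*(-23) = 1656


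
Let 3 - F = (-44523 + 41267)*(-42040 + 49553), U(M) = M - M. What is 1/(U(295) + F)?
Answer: 1/24462331 ≈ 4.0879e-8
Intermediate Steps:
U(M) = 0
F = 24462331 (F = 3 - (-44523 + 41267)*(-42040 + 49553) = 3 - (-3256)*7513 = 3 - 1*(-24462328) = 3 + 24462328 = 24462331)
1/(U(295) + F) = 1/(0 + 24462331) = 1/24462331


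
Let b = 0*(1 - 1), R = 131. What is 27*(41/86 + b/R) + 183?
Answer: 16845/86 ≈ 195.87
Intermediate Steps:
b = 0 (b = 0*0 = 0)
27*(41/86 + b/R) + 183 = 27*(41/86 + 0/131) + 183 = 27*(41*(1/86) + 0*(1/131)) + 183 = 27*(41/86 + 0) + 183 = 27*(41/86) + 183 = 1107/86 + 183 = 16845/86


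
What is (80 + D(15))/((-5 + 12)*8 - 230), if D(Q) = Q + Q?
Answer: -55/87 ≈ -0.63218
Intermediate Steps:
D(Q) = 2*Q
(80 + D(15))/((-5 + 12)*8 - 230) = (80 + 2*15)/((-5 + 12)*8 - 230) = (80 + 30)/(7*8 - 230) = 110/(56 - 230) = 110/(-174) = 110*(-1/174) = -55/87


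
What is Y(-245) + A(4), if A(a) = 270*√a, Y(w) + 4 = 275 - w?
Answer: 1056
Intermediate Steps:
Y(w) = 271 - w (Y(w) = -4 + (275 - w) = 271 - w)
Y(-245) + A(4) = (271 - 1*(-245)) + 270*√4 = (271 + 245) + 270*2 = 516 + 540 = 1056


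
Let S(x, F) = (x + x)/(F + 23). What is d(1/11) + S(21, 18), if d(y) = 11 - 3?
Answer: 370/41 ≈ 9.0244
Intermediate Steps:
S(x, F) = 2*x/(23 + F) (S(x, F) = (2*x)/(23 + F) = 2*x/(23 + F))
d(y) = 8
d(1/11) + S(21, 18) = 8 + 2*21/(23 + 18) = 8 + 2*21/41 = 8 + 2*21*(1/41) = 8 + 42/41 = 370/41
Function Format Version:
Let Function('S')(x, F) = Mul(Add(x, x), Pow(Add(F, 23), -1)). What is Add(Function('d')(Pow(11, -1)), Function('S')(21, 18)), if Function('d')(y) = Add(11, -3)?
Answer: Rational(370, 41) ≈ 9.0244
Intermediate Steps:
Function('S')(x, F) = Mul(2, x, Pow(Add(23, F), -1)) (Function('S')(x, F) = Mul(Mul(2, x), Pow(Add(23, F), -1)) = Mul(2, x, Pow(Add(23, F), -1)))
Function('d')(y) = 8
Add(Function('d')(Pow(11, -1)), Function('S')(21, 18)) = Add(8, Mul(2, 21, Pow(Add(23, 18), -1))) = Add(8, Mul(2, 21, Pow(41, -1))) = Add(8, Mul(2, 21, Rational(1, 41))) = Add(8, Rational(42, 41)) = Rational(370, 41)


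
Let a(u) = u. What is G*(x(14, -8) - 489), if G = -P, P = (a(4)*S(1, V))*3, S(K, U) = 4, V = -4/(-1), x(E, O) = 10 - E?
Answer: 23664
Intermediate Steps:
V = 4 (V = -4*(-1) = 4)
P = 48 (P = (4*4)*3 = 16*3 = 48)
G = -48 (G = -1*48 = -48)
G*(x(14, -8) - 489) = -48*((10 - 1*14) - 489) = -48*((10 - 14) - 489) = -48*(-4 - 489) = -48*(-493) = 23664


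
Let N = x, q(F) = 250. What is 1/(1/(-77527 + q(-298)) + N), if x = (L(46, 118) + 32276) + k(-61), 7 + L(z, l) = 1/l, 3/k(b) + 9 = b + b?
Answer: 1194547866/38546847839725 ≈ 3.0990e-5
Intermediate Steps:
k(b) = 3/(-9 + 2*b) (k(b) = 3/(-9 + (b + b)) = 3/(-9 + 2*b))
L(z, l) = -7 + 1/l
x = 498813979/15458 (x = ((-7 + 1/118) + 32276) + 3/(-9 + 2*(-61)) = ((-7 + 1/118) + 32276) + 3/(-9 - 122) = (-825/118 + 32276) + 3/(-131) = 3807743/118 + 3*(-1/131) = 3807743/118 - 3/131 = 498813979/15458 ≈ 32269.)
N = 498813979/15458 ≈ 32269.
1/(1/(-77527 + q(-298)) + N) = 1/(1/(-77527 + 250) + 498813979/15458) = 1/(1/(-77277) + 498813979/15458) = 1/(-1/77277 + 498813979/15458) = 1/(38546847839725/1194547866) = 1194547866/38546847839725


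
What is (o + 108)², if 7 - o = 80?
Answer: 1225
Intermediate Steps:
o = -73 (o = 7 - 1*80 = 7 - 80 = -73)
(o + 108)² = (-73 + 108)² = 35² = 1225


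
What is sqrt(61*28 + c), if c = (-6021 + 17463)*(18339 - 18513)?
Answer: 20*I*sqrt(4973) ≈ 1410.4*I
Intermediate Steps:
c = -1990908 (c = 11442*(-174) = -1990908)
sqrt(61*28 + c) = sqrt(61*28 - 1990908) = sqrt(1708 - 1990908) = sqrt(-1989200) = 20*I*sqrt(4973)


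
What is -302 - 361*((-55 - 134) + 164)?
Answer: 8723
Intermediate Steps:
-302 - 361*((-55 - 134) + 164) = -302 - 361*(-189 + 164) = -302 - 361*(-25) = -302 + 9025 = 8723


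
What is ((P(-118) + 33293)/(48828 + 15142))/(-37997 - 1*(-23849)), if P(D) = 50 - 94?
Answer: -11083/301682520 ≈ -3.6737e-5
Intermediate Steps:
P(D) = -44
((P(-118) + 33293)/(48828 + 15142))/(-37997 - 1*(-23849)) = ((-44 + 33293)/(48828 + 15142))/(-37997 - 1*(-23849)) = (33249/63970)/(-37997 + 23849) = (33249*(1/63970))/(-14148) = (33249/63970)*(-1/14148) = -11083/301682520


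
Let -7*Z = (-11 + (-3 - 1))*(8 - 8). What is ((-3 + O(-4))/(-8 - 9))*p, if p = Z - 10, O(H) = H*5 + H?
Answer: -270/17 ≈ -15.882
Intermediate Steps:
O(H) = 6*H (O(H) = 5*H + H = 6*H)
Z = 0 (Z = -(-11 + (-3 - 1))*(8 - 8)/7 = -(-11 - 4)*0/7 = -(-15)*0/7 = -⅐*0 = 0)
p = -10 (p = 0 - 10 = -10)
((-3 + O(-4))/(-8 - 9))*p = ((-3 + 6*(-4))/(-8 - 9))*(-10) = ((-3 - 24)/(-17))*(-10) = -27*(-1/17)*(-10) = (27/17)*(-10) = -270/17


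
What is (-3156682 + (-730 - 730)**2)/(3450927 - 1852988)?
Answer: -1025082/1597939 ≈ -0.64150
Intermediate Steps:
(-3156682 + (-730 - 730)**2)/(3450927 - 1852988) = (-3156682 + (-1460)**2)/1597939 = (-3156682 + 2131600)*(1/1597939) = -1025082*1/1597939 = -1025082/1597939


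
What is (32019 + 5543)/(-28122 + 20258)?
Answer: -18781/3932 ≈ -4.7765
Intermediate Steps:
(32019 + 5543)/(-28122 + 20258) = 37562/(-7864) = 37562*(-1/7864) = -18781/3932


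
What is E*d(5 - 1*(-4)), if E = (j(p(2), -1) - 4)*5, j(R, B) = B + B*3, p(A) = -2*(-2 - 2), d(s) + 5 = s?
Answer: -160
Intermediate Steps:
d(s) = -5 + s
p(A) = 8 (p(A) = -2*(-4) = 8)
j(R, B) = 4*B (j(R, B) = B + 3*B = 4*B)
E = -40 (E = (4*(-1) - 4)*5 = (-4 - 4)*5 = -8*5 = -40)
E*d(5 - 1*(-4)) = -40*(-5 + (5 - 1*(-4))) = -40*(-5 + (5 + 4)) = -40*(-5 + 9) = -40*4 = -160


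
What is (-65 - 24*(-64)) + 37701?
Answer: 39172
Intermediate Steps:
(-65 - 24*(-64)) + 37701 = (-65 + 1536) + 37701 = 1471 + 37701 = 39172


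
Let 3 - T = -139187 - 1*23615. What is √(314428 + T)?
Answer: √477233 ≈ 690.82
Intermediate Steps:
T = 162805 (T = 3 - (-139187 - 1*23615) = 3 - (-139187 - 23615) = 3 - 1*(-162802) = 3 + 162802 = 162805)
√(314428 + T) = √(314428 + 162805) = √477233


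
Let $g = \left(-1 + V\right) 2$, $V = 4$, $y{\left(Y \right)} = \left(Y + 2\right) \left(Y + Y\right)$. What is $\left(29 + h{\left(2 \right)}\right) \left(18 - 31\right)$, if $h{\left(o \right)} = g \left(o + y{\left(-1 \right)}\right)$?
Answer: $-377$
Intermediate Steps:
$y{\left(Y \right)} = 2 Y \left(2 + Y\right)$ ($y{\left(Y \right)} = \left(2 + Y\right) 2 Y = 2 Y \left(2 + Y\right)$)
$g = 6$ ($g = \left(-1 + 4\right) 2 = 3 \cdot 2 = 6$)
$h{\left(o \right)} = -12 + 6 o$ ($h{\left(o \right)} = 6 \left(o + 2 \left(-1\right) \left(2 - 1\right)\right) = 6 \left(o + 2 \left(-1\right) 1\right) = 6 \left(o - 2\right) = 6 \left(-2 + o\right) = -12 + 6 o$)
$\left(29 + h{\left(2 \right)}\right) \left(18 - 31\right) = \left(29 + \left(-12 + 6 \cdot 2\right)\right) \left(18 - 31\right) = \left(29 + \left(-12 + 12\right)\right) \left(-13\right) = \left(29 + 0\right) \left(-13\right) = 29 \left(-13\right) = -377$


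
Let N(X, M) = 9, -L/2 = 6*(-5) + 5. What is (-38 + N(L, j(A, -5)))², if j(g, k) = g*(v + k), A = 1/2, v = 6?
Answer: 841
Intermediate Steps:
L = 50 (L = -2*(6*(-5) + 5) = -2*(-30 + 5) = -2*(-25) = 50)
A = ½ ≈ 0.50000
j(g, k) = g*(6 + k)
(-38 + N(L, j(A, -5)))² = (-38 + 9)² = (-29)² = 841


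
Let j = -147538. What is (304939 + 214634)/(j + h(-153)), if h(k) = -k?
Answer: -519573/147385 ≈ -3.5253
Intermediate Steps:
(304939 + 214634)/(j + h(-153)) = (304939 + 214634)/(-147538 - 1*(-153)) = 519573/(-147538 + 153) = 519573/(-147385) = 519573*(-1/147385) = -519573/147385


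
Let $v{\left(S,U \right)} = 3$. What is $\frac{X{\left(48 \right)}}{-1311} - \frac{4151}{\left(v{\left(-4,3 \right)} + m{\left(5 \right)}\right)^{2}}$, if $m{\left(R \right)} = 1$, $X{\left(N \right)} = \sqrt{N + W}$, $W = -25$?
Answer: $- \frac{4151}{16} - \frac{\sqrt{23}}{1311} \approx -259.44$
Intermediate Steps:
$X{\left(N \right)} = \sqrt{-25 + N}$ ($X{\left(N \right)} = \sqrt{N - 25} = \sqrt{-25 + N}$)
$\frac{X{\left(48 \right)}}{-1311} - \frac{4151}{\left(v{\left(-4,3 \right)} + m{\left(5 \right)}\right)^{2}} = \frac{\sqrt{-25 + 48}}{-1311} - \frac{4151}{\left(3 + 1\right)^{2}} = \sqrt{23} \left(- \frac{1}{1311}\right) - \frac{4151}{4^{2}} = - \frac{\sqrt{23}}{1311} - \frac{4151}{16} = - \frac{4151}{16} - \frac{\sqrt{23}}{1311}$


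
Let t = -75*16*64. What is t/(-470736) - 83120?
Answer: -815156240/9807 ≈ -83120.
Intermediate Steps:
t = -76800 (t = -1200*64 = -76800)
t/(-470736) - 83120 = -76800/(-470736) - 83120 = -76800*(-1/470736) - 83120 = 1600/9807 - 83120 = -815156240/9807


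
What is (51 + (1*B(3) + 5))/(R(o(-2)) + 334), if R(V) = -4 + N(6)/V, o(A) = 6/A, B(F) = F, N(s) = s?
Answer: 59/328 ≈ 0.17988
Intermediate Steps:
R(V) = -4 + 6/V
(51 + (1*B(3) + 5))/(R(o(-2)) + 334) = (51 + (1*3 + 5))/((-4 + 6/((6/(-2)))) + 334) = (51 + (3 + 5))/((-4 + 6/((6*(-½)))) + 334) = (51 + 8)/((-4 + 6/(-3)) + 334) = 59/((-4 + 6*(-⅓)) + 334) = 59/((-4 - 2) + 334) = 59/(-6 + 334) = 59/328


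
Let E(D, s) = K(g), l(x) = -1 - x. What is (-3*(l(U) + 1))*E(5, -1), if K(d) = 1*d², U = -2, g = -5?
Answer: -150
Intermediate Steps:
K(d) = d²
E(D, s) = 25 (E(D, s) = (-5)² = 25)
(-3*(l(U) + 1))*E(5, -1) = -3*((-1 - 1*(-2)) + 1)*25 = -3*((-1 + 2) + 1)*25 = -3*(1 + 1)*25 = -3*2*25 = -6*25 = -150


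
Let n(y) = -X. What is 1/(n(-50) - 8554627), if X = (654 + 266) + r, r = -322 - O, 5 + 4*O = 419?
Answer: -2/17110243 ≈ -1.1689e-7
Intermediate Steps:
O = 207/2 (O = -5/4 + (1/4)*419 = -5/4 + 419/4 = 207/2 ≈ 103.50)
r = -851/2 (r = -322 - 1*207/2 = -322 - 207/2 = -851/2 ≈ -425.50)
X = 989/2 (X = (654 + 266) - 851/2 = 920 - 851/2 = 989/2 ≈ 494.50)
n(y) = -989/2 (n(y) = -1*989/2 = -989/2)
1/(n(-50) - 8554627) = 1/(-989/2 - 8554627) = 1/(-17110243/2) = -2/17110243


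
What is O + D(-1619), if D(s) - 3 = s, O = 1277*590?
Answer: 751814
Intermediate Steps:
O = 753430
D(s) = 3 + s
O + D(-1619) = 753430 + (3 - 1619) = 753430 - 1616 = 751814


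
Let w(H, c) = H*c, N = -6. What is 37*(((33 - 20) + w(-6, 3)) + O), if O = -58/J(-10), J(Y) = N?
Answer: 518/3 ≈ 172.67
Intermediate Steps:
J(Y) = -6
O = 29/3 (O = -58/(-6) = -58*(-⅙) = 29/3 ≈ 9.6667)
37*(((33 - 20) + w(-6, 3)) + O) = 37*(((33 - 20) - 6*3) + 29/3) = 37*((13 - 18) + 29/3) = 37*(-5 + 29/3) = 37*(14/3) = 518/3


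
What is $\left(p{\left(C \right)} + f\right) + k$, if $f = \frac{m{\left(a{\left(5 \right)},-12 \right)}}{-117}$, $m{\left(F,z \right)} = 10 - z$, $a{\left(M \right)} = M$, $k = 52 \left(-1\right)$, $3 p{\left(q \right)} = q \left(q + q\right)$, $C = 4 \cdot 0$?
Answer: $- \frac{6106}{117} \approx -52.188$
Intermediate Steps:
$C = 0$
$p{\left(q \right)} = \frac{2 q^{2}}{3}$ ($p{\left(q \right)} = \frac{q \left(q + q\right)}{3} = \frac{q 2 q}{3} = \frac{2 q^{2}}{3}$)
$k = -52$
$f = - \frac{22}{117}$ ($f = \frac{10 - -12}{-117} = \left(10 + 12\right) \left(- \frac{1}{117}\right) = 22 \left(- \frac{1}{117}\right) = - \frac{22}{117} \approx -0.18803$)
$\left(p{\left(C \right)} + f\right) + k = \left(\frac{2 \cdot 0^{2}}{3} - \frac{22}{117}\right) - 52 = \left(\frac{2}{3} \cdot 0 - \frac{22}{117}\right) - 52 = \left(0 - \frac{22}{117}\right) - 52 = - \frac{22}{117} - 52 = - \frac{6106}{117}$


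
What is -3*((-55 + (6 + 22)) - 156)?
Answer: 549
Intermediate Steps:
-3*((-55 + (6 + 22)) - 156) = -3*((-55 + 28) - 156) = -3*(-27 - 156) = -3*(-183) = 549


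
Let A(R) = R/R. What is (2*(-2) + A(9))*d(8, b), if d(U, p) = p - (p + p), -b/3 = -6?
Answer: 54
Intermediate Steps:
A(R) = 1
b = 18 (b = -3*(-6) = 18)
d(U, p) = -p (d(U, p) = p - 2*p = -p)
(2*(-2) + A(9))*d(8, b) = (2*(-2) + 1)*(-1*18) = (-4 + 1)*(-18) = -3*(-18) = 54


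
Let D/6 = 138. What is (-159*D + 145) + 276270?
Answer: 144763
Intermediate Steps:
D = 828 (D = 6*138 = 828)
(-159*D + 145) + 276270 = (-159*828 + 145) + 276270 = (-131652 + 145) + 276270 = -131507 + 276270 = 144763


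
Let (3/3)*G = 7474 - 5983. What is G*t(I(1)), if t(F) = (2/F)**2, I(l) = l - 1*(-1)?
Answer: 1491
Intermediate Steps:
I(l) = 1 + l (I(l) = l + 1 = 1 + l)
t(F) = 4/F**2
G = 1491 (G = 7474 - 5983 = 1491)
G*t(I(1)) = 1491*(4/(1 + 1)**2) = 1491*(4/2**2) = 1491*(4*(1/4)) = 1491*1 = 1491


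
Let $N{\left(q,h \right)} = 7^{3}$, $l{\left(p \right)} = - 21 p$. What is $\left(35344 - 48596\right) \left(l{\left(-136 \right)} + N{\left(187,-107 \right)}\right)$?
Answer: $-42393148$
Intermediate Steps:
$N{\left(q,h \right)} = 343$
$\left(35344 - 48596\right) \left(l{\left(-136 \right)} + N{\left(187,-107 \right)}\right) = \left(35344 - 48596\right) \left(\left(-21\right) \left(-136\right) + 343\right) = - 13252 \left(2856 + 343\right) = \left(-13252\right) 3199 = -42393148$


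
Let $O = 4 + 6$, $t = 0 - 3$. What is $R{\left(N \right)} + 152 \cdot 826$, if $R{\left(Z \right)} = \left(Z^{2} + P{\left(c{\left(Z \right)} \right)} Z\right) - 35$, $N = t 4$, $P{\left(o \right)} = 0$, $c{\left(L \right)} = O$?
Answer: $125661$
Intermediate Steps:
$t = -3$ ($t = 0 - 3 = -3$)
$O = 10$
$c{\left(L \right)} = 10$
$N = -12$ ($N = \left(-3\right) 4 = -12$)
$R{\left(Z \right)} = -35 + Z^{2}$ ($R{\left(Z \right)} = \left(Z^{2} + 0 Z\right) - 35 = \left(Z^{2} + 0\right) - 35 = Z^{2} - 35 = -35 + Z^{2}$)
$R{\left(N \right)} + 152 \cdot 826 = \left(-35 + \left(-12\right)^{2}\right) + 152 \cdot 826 = \left(-35 + 144\right) + 125552 = 109 + 125552 = 125661$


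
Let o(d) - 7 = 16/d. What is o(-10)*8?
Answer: 216/5 ≈ 43.200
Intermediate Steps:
o(d) = 7 + 16/d
o(-10)*8 = (7 + 16/(-10))*8 = (7 + 16*(-1/10))*8 = (7 - 8/5)*8 = (27/5)*8 = 216/5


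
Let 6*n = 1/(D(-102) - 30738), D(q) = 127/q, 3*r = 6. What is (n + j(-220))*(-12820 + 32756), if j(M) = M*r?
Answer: -27503253790432/3135403 ≈ -8.7718e+6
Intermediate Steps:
r = 2 (r = (⅓)*6 = 2)
j(M) = 2*M (j(M) = M*2 = 2*M)
n = -17/3135403 (n = 1/(6*(127/(-102) - 30738)) = 1/(6*(127*(-1/102) - 30738)) = 1/(6*(-127/102 - 30738)) = 1/(6*(-3135403/102)) = (⅙)*(-102/3135403) = -17/3135403 ≈ -5.4219e-6)
(n + j(-220))*(-12820 + 32756) = (-17/3135403 + 2*(-220))*(-12820 + 32756) = (-17/3135403 - 440)*19936 = -1379577337/3135403*19936 = -27503253790432/3135403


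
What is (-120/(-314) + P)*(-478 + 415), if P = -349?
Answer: 3448179/157 ≈ 21963.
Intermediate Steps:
(-120/(-314) + P)*(-478 + 415) = (-120/(-314) - 349)*(-478 + 415) = (-120*(-1/314) - 349)*(-63) = (60/157 - 349)*(-63) = -54733/157*(-63) = 3448179/157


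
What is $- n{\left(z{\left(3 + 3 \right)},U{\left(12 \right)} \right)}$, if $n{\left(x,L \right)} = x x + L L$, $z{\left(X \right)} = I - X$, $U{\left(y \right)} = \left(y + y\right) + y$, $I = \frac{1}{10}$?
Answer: $- \frac{133081}{100} \approx -1330.8$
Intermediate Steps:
$I = \frac{1}{10} \approx 0.1$
$U{\left(y \right)} = 3 y$ ($U{\left(y \right)} = 2 y + y = 3 y$)
$z{\left(X \right)} = \frac{1}{10} - X$
$n{\left(x,L \right)} = L^{2} + x^{2}$ ($n{\left(x,L \right)} = x^{2} + L^{2} = L^{2} + x^{2}$)
$- n{\left(z{\left(3 + 3 \right)},U{\left(12 \right)} \right)} = - (\left(3 \cdot 12\right)^{2} + \left(\frac{1}{10} - \left(3 + 3\right)\right)^{2}) = - (36^{2} + \left(\frac{1}{10} - 6\right)^{2}) = - (1296 + \left(\frac{1}{10} - 6\right)^{2}) = - (1296 + \left(- \frac{59}{10}\right)^{2}) = - (1296 + \frac{3481}{100}) = \left(-1\right) \frac{133081}{100} = - \frac{133081}{100}$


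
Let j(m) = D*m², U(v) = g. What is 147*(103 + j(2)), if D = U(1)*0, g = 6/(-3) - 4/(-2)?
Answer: 15141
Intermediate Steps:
g = 0 (g = 6*(-⅓) - 4*(-½) = -2 + 2 = 0)
U(v) = 0
D = 0 (D = 0*0 = 0)
j(m) = 0 (j(m) = 0*m² = 0)
147*(103 + j(2)) = 147*(103 + 0) = 147*103 = 15141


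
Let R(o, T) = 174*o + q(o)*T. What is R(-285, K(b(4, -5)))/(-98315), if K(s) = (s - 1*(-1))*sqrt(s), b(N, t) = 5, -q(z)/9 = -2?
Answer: 9918/19663 - 108*sqrt(5)/98315 ≈ 0.50194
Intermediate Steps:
q(z) = 18 (q(z) = -9*(-2) = 18)
K(s) = sqrt(s)*(1 + s) (K(s) = (s + 1)*sqrt(s) = (1 + s)*sqrt(s) = sqrt(s)*(1 + s))
R(o, T) = 18*T + 174*o (R(o, T) = 174*o + 18*T = 18*T + 174*o)
R(-285, K(b(4, -5)))/(-98315) = (18*(sqrt(5)*(1 + 5)) + 174*(-285))/(-98315) = (18*(sqrt(5)*6) - 49590)*(-1/98315) = (18*(6*sqrt(5)) - 49590)*(-1/98315) = (108*sqrt(5) - 49590)*(-1/98315) = (-49590 + 108*sqrt(5))*(-1/98315) = 9918/19663 - 108*sqrt(5)/98315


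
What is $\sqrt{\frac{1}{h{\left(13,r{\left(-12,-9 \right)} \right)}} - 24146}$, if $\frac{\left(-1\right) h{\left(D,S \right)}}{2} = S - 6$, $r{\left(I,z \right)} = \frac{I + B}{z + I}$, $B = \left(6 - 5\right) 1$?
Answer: $\frac{i \sqrt{1277318570}}{230} \approx 155.39 i$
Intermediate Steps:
$B = 1$ ($B = 1 \cdot 1 = 1$)
$r{\left(I,z \right)} = \frac{1 + I}{I + z}$ ($r{\left(I,z \right)} = \frac{I + 1}{z + I} = \frac{1 + I}{I + z}$)
$h{\left(D,S \right)} = 12 - 2 S$ ($h{\left(D,S \right)} = - 2 \left(S - 6\right) = - 2 \left(-6 + S\right) = 12 - 2 S$)
$\sqrt{\frac{1}{h{\left(13,r{\left(-12,-9 \right)} \right)}} - 24146} = \sqrt{\frac{1}{12 - 2 \frac{1 - 12}{-12 - 9}} - 24146} = \sqrt{\frac{1}{12 - 2 \frac{1}{-21} \left(-11\right)} - 24146} = \sqrt{\frac{1}{12 - 2 \left(\left(- \frac{1}{21}\right) \left(-11\right)\right)} - 24146} = \sqrt{\frac{1}{12 - \frac{22}{21}} - 24146} = \sqrt{\frac{1}{\frac{230}{21}} - 24146} = \sqrt{\frac{21}{230} - 24146} = \sqrt{- \frac{5553559}{230}} = \frac{i \sqrt{1277318570}}{230}$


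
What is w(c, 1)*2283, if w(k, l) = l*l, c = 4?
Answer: 2283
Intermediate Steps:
w(k, l) = l²
w(c, 1)*2283 = 1²*2283 = 1*2283 = 2283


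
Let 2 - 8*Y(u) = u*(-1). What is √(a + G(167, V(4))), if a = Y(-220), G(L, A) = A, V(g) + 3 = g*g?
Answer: I*√57/2 ≈ 3.7749*I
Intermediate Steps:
Y(u) = ¼ + u/8 (Y(u) = ¼ - u*(-1)/8 = ¼ - (-1)*u/8 = ¼ + u/8)
V(g) = -3 + g² (V(g) = -3 + g*g = -3 + g²)
a = -109/4 (a = ¼ + (⅛)*(-220) = ¼ - 55/2 = -109/4 ≈ -27.250)
√(a + G(167, V(4))) = √(-109/4 + (-3 + 4²)) = √(-109/4 + (-3 + 16)) = √(-109/4 + 13) = √(-57/4) = I*√57/2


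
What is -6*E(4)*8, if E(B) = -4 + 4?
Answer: 0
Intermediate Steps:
E(B) = 0
-6*E(4)*8 = -6*0*8 = 0*8 = 0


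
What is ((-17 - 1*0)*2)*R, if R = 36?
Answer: -1224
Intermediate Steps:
((-17 - 1*0)*2)*R = ((-17 - 1*0)*2)*36 = ((-17 + 0)*2)*36 = -17*2*36 = -34*36 = -1224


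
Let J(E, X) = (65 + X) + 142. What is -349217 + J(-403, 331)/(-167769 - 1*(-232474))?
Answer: -22596085447/64705 ≈ -3.4922e+5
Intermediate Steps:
J(E, X) = 207 + X
-349217 + J(-403, 331)/(-167769 - 1*(-232474)) = -349217 + (207 + 331)/(-167769 - 1*(-232474)) = -349217 + 538/(-167769 + 232474) = -349217 + 538/64705 = -22596085447/64705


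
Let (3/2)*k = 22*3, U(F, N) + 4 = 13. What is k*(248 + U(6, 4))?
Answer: 11308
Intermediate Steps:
U(F, N) = 9 (U(F, N) = -4 + 13 = 9)
k = 44 (k = 2*(22*3)/3 = (⅔)*66 = 44)
k*(248 + U(6, 4)) = 44*(248 + 9) = 44*257 = 11308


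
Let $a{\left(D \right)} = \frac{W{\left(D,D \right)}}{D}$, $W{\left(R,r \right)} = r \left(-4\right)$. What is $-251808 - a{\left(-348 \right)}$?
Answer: $-251804$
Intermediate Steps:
$W{\left(R,r \right)} = - 4 r$
$a{\left(D \right)} = -4$ ($a{\left(D \right)} = \frac{\left(-4\right) D}{D} = -4$)
$-251808 - a{\left(-348 \right)} = -251808 - -4 = -251808 + 4 = -251804$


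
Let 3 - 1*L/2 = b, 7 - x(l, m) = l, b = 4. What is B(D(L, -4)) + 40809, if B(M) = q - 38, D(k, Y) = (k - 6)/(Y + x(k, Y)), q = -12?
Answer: 40759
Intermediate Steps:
x(l, m) = 7 - l
L = -2 (L = 6 - 2*4 = 6 - 8 = -2)
D(k, Y) = (-6 + k)/(7 + Y - k) (D(k, Y) = (k - 6)/(Y + (7 - k)) = (-6 + k)/(7 + Y - k))
B(M) = -50 (B(M) = -12 - 38 = -50)
B(D(L, -4)) + 40809 = -50 + 40809 = 40759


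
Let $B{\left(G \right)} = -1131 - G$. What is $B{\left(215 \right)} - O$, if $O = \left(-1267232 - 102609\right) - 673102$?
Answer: $2041597$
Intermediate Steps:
$O = -2042943$ ($O = -1369841 - 673102 = -2042943$)
$B{\left(215 \right)} - O = \left(-1131 - 215\right) - -2042943 = \left(-1131 - 215\right) + 2042943 = -1346 + 2042943 = 2041597$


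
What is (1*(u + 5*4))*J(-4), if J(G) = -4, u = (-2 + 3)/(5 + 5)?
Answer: -402/5 ≈ -80.400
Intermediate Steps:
u = 1/10 ≈ 0.10000
(1*(u + 5*4))*J(-4) = (1*(1/10 + 5*4))*(-4) = (1*(1/10 + 20))*(-4) = (1*(201/10))*(-4) = (201/10)*(-4) = -402/5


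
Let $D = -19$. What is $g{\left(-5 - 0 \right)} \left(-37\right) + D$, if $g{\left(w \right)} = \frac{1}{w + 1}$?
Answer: $- \frac{39}{4} \approx -9.75$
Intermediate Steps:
$g{\left(w \right)} = \frac{1}{1 + w}$
$g{\left(-5 - 0 \right)} \left(-37\right) + D = \frac{1}{1 - 5} \left(-37\right) - 19 = \frac{1}{-4} \left(-37\right) - 19 = \left(- \frac{1}{4}\right) \left(-37\right) - 19 = \frac{37}{4} - 19 = - \frac{39}{4}$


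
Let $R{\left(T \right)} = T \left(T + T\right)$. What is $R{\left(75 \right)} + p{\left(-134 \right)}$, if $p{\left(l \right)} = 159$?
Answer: $11409$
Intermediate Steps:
$R{\left(T \right)} = 2 T^{2}$ ($R{\left(T \right)} = T 2 T = 2 T^{2}$)
$R{\left(75 \right)} + p{\left(-134 \right)} = 2 \cdot 75^{2} + 159 = 2 \cdot 5625 + 159 = 11250 + 159 = 11409$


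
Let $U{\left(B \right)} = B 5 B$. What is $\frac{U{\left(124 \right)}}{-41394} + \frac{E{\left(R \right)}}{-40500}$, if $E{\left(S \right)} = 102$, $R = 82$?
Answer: $- \frac{86607283}{46568250} \approx -1.8598$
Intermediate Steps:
$U{\left(B \right)} = 5 B^{2}$ ($U{\left(B \right)} = 5 B B = 5 B^{2}$)
$\frac{U{\left(124 \right)}}{-41394} + \frac{E{\left(R \right)}}{-40500} = \frac{5 \cdot 124^{2}}{-41394} + \frac{102}{-40500} = 5 \cdot 15376 \left(- \frac{1}{41394}\right) + 102 \left(- \frac{1}{40500}\right) = 76880 \left(- \frac{1}{41394}\right) - \frac{17}{6750} = - \frac{38440}{20697} - \frac{17}{6750} = - \frac{86607283}{46568250}$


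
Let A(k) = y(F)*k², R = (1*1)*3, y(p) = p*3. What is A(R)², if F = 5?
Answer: 18225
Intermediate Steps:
y(p) = 3*p
R = 3 (R = 1*3 = 3)
A(k) = 15*k² (A(k) = (3*5)*k² = 15*k²)
A(R)² = (15*3²)² = (15*9)² = 135² = 18225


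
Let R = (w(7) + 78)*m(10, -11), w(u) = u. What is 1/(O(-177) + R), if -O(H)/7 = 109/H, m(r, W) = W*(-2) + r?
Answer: 177/482203 ≈ 0.00036707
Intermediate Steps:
m(r, W) = r - 2*W (m(r, W) = -2*W + r = r - 2*W)
O(H) = -763/H
R = 2720 (R = (7 + 78)*(10 - 2*(-11)) = 85*(10 + 22) = 85*32 = 2720)
1/(O(-177) + R) = 1/(-763/(-177) + 2720) = 1/(-763*(-1/177) + 2720) = 1/(763/177 + 2720) = 1/(482203/177) = 177/482203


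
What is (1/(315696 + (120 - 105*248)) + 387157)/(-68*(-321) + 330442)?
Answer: 112188806833/102079391520 ≈ 1.0990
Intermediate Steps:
(1/(315696 + (120 - 105*248)) + 387157)/(-68*(-321) + 330442) = (1/(315696 + (120 - 26040)) + 387157)/(21828 + 330442) = (1/(315696 - 25920) + 387157)/352270 = (1/289776 + 387157)*(1/352270) = (112188806833/289776)*(1/352270) = 112188806833/102079391520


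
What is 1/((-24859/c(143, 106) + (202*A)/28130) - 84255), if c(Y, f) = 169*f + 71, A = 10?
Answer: -50591805/4262678825672 ≈ -1.1869e-5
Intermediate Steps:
c(Y, f) = 71 + 169*f
1/((-24859/c(143, 106) + (202*A)/28130) - 84255) = 1/((-24859/(71 + 169*106) + (202*10)/28130) - 84255) = 1/((-24859/(71 + 17914) + 2020*(1/28130)) - 84255) = 1/((-24859/17985 + 202/2813) - 84255) = 1/(-66295397/50591805 - 84255) = 1/(-4262678825672/50591805) = -50591805/4262678825672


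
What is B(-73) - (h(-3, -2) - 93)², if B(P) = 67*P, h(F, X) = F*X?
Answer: -12460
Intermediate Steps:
B(-73) - (h(-3, -2) - 93)² = 67*(-73) - (-3*(-2) - 93)² = -4891 - (6 - 93)² = -4891 - 1*(-87)² = -4891 - 1*7569 = -4891 - 7569 = -12460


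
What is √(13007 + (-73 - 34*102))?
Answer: √9466 ≈ 97.293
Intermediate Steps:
√(13007 + (-73 - 34*102)) = √(13007 + (-73 - 3468)) = √(13007 - 3541) = √9466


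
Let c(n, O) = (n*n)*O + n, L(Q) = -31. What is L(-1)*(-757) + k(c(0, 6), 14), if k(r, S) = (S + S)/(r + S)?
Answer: 23469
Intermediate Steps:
c(n, O) = n + O*n² (c(n, O) = n²*O + n = O*n² + n = n + O*n²)
k(r, S) = 2*S/(S + r) (k(r, S) = (2*S)/(S + r) = 2*S/(S + r))
L(-1)*(-757) + k(c(0, 6), 14) = -31*(-757) + 2*14/(14 + 0*(1 + 6*0)) = 23467 + 2*14/(14 + 0*(1 + 0)) = 23467 + 2*14/(14 + 0*1) = 23467 + 2*14/(14 + 0) = 23467 + 2*14/14 = 23467 + 2*14*(1/14) = 23467 + 2 = 23469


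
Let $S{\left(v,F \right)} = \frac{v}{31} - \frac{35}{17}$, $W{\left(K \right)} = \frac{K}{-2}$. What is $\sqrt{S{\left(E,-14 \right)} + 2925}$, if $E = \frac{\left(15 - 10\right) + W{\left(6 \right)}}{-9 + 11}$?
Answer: $\frac{\sqrt{811794489}}{527} \approx 54.065$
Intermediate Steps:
$W{\left(K \right)} = - \frac{K}{2}$ ($W{\left(K \right)} = K \left(- \frac{1}{2}\right) = - \frac{K}{2}$)
$E = 1$ ($E = \frac{\left(15 - 10\right) - 3}{-9 + 11} = \frac{\left(15 - 10\right) - 3}{2} = \left(5 - 3\right) \frac{1}{2} = 2 \cdot \frac{1}{2} = 1$)
$S{\left(v,F \right)} = - \frac{35}{17} + \frac{v}{31}$ ($S{\left(v,F \right)} = v \frac{1}{31} - \frac{35}{17} = \frac{v}{31} - \frac{35}{17} = - \frac{35}{17} + \frac{v}{31}$)
$\sqrt{S{\left(E,-14 \right)} + 2925} = \sqrt{\left(- \frac{35}{17} + \frac{1}{31} \cdot 1\right) + 2925} = \sqrt{\left(- \frac{35}{17} + \frac{1}{31}\right) + 2925} = \sqrt{- \frac{1068}{527} + 2925} = \sqrt{\frac{1540407}{527}} = \frac{\sqrt{811794489}}{527}$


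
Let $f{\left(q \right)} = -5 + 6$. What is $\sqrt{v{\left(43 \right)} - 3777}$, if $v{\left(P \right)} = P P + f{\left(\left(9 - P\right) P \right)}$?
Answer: $i \sqrt{1927} \approx 43.898 i$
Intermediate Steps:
$f{\left(q \right)} = 1$
$v{\left(P \right)} = 1 + P^{2}$ ($v{\left(P \right)} = P P + 1 = P^{2} + 1 = 1 + P^{2}$)
$\sqrt{v{\left(43 \right)} - 3777} = \sqrt{\left(1 + 43^{2}\right) - 3777} = \sqrt{\left(1 + 1849\right) - 3777} = \sqrt{1850 - 3777} = \sqrt{-1927} = i \sqrt{1927}$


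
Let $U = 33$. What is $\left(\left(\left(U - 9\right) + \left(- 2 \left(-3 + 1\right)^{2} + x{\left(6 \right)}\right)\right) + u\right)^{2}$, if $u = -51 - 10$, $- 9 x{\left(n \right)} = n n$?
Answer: $2401$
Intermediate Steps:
$x{\left(n \right)} = - \frac{n^{2}}{9}$ ($x{\left(n \right)} = - \frac{n n}{9} = - \frac{n^{2}}{9}$)
$u = -61$ ($u = -51 - 10 = -61$)
$\left(\left(\left(U - 9\right) + \left(- 2 \left(-3 + 1\right)^{2} + x{\left(6 \right)}\right)\right) + u\right)^{2} = \left(\left(\left(33 - 9\right) - \left(4 + 2 \left(-3 + 1\right)^{2}\right)\right) - 61\right)^{2} = \left(\left(24 - \left(4 + 2 \left(-2\right)^{2}\right)\right) - 61\right)^{2} = \left(\left(24 - 12\right) - 61\right)^{2} = \left(12 - 61\right)^{2} = \left(-49\right)^{2} = 2401$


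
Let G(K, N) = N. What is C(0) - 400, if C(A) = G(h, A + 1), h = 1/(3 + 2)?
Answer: -399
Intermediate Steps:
h = 1/5 ≈ 0.20000
C(A) = 1 + A (C(A) = A + 1 = 1 + A)
C(0) - 400 = (1 + 0) - 400 = 1 - 400 = -399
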